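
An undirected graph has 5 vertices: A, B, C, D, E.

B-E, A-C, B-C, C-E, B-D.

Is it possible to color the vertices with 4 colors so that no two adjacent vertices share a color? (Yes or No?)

Yes

The chromatic number is 3. B, C, E form a triangle, so at least 3 colors are needed.
3 colors suffice: color 1 → {A, B}; color 2 → {C, D}; color 3 → {E}.
Since 4 ≥ 3, a proper 4-coloring certainly exists.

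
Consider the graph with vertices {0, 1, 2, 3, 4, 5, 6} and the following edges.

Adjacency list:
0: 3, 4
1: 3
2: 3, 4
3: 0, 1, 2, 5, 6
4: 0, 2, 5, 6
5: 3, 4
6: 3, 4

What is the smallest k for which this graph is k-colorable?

0 and 3 are adjacent, so at least 2 colors are needed.
2 colors suffice: color a → {3, 4}; color b → {0, 1, 2, 5, 6}. Every edge joins two different colors.

2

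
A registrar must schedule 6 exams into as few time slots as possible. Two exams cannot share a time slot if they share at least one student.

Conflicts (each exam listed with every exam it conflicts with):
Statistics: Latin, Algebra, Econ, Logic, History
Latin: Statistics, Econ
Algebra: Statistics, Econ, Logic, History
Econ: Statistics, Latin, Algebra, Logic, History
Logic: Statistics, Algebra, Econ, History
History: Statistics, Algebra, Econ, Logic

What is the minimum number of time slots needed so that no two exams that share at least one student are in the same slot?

Statistics, Algebra, Econ, Logic, History pairwise conflict, so at least 5 time slots are needed.
Using 5 time slots: Statistics=2, Latin=3, Algebra=4, Econ=1, Logic=5, History=3. No two conflicting exams share a time slot.

5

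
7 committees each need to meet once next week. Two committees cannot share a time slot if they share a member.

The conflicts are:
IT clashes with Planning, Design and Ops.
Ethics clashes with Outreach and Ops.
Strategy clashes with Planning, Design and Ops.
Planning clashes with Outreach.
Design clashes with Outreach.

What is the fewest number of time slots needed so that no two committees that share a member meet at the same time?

The cycle Outreach-Ethics-Ops-Strategy-Design-Outreach has odd length 5, so it cannot be 2-colored; at least 3 time slots are needed.
Using 3 time slots: IT=2, Ethics=3, Strategy=2, Planning=1, Design=1, Outreach=2, Ops=1. Each listed conflict is separated.

3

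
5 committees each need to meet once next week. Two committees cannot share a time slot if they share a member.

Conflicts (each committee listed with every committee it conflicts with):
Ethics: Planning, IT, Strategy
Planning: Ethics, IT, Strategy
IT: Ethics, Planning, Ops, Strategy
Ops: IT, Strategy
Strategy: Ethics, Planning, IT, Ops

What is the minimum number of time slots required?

4

Ethics, Planning, IT, Strategy pairwise conflict, so at least 4 time slots are needed.
4 time slots suffice: time slot 1 → {Strategy}; time slot 2 → {IT}; time slot 3 → {Planning, Ops}; time slot 4 → {Ethics}. Every pair that conflicts lands in different time slots.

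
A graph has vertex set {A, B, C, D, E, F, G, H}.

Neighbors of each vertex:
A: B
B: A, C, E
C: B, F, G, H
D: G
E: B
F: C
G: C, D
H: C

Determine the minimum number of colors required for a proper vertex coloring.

2

C and G are adjacent, so at least 2 colors are needed.
A valid assignment using 2 colors: A=1, B=2, C=1, D=1, E=1, F=2, G=2, H=2. Every edge joins two different colors.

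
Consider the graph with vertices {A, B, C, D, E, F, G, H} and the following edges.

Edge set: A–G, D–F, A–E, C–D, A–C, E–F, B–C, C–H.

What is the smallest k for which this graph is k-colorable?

The cycle E-A-C-D-F-E has odd length 5, so it cannot be 2-colored; at least 3 colors are needed.
3 colors suffice: color red → {C, E, G}; color blue → {A, B, F, H}; color green → {D}. No two adjacent vertices share a color.

3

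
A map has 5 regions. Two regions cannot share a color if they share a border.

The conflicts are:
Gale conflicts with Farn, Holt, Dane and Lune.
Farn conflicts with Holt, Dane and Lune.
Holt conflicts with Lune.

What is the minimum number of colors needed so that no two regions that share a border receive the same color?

4

Gale, Farn, Holt, Lune pairwise conflict, so at least 4 colors are needed.
A valid assignment using 4 colors: Gale=2, Farn=1, Holt=3, Dane=3, Lune=4. Every pair that conflicts lands in different colors.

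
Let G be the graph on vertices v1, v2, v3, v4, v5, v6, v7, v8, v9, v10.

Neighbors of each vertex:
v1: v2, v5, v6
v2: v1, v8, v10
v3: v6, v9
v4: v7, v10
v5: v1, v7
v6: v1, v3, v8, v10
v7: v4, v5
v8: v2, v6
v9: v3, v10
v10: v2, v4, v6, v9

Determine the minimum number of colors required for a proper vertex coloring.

2

v3 and v9 are adjacent, so at least 2 colors are needed.
2 colors suffice: color 1 → {v2, v4, v5, v6, v9}; color 2 → {v1, v3, v7, v8, v10}. Every edge joins two different colors.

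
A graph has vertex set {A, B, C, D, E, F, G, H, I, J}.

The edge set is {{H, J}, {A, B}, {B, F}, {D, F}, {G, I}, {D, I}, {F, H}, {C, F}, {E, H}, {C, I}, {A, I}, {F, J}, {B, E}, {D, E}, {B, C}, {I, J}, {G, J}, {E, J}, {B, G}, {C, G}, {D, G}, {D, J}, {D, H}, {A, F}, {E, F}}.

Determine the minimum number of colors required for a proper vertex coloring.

5

D, E, F, H, J form a clique, so at least 5 colors are needed.
One proper 5-coloring: A=3, B=2, C=3, D=2, E=4, F=1, G=1, H=5, I=4, J=3. No two adjacent vertices share a color.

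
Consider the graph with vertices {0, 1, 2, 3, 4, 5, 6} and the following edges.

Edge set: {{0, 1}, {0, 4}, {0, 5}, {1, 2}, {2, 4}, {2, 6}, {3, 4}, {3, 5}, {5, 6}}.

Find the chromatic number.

3

The cycle 0-1-2-6-5-0 has odd length 5, so it cannot be 2-colored; at least 3 colors are needed.
3 colors suffice: color red → {2, 5}; color blue → {1, 4, 6}; color green → {0, 3}. Every edge joins two different colors.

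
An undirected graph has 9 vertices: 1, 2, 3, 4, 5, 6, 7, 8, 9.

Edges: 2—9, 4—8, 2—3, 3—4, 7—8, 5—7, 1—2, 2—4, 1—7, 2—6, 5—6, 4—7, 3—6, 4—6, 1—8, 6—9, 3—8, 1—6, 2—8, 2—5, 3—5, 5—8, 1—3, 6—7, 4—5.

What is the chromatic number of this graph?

2, 3, 4, 5, 8 are mutually adjacent (a clique of size 5), so at least 5 colors are needed.
A valid assignment using 5 colors: 1=green, 2=red, 3=purple, 4=green, 5=yellow, 6=blue, 7=red, 8=blue, 9=green. No two adjacent vertices share a color.

5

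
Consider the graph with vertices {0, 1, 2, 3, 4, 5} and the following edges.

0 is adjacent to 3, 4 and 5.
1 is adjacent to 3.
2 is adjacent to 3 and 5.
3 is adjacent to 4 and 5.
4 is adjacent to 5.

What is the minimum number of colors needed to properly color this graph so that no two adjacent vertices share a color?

4

0, 3, 4, 5 are pairwise adjacent (a clique of size 4), so at least 4 colors are needed.
4 colors suffice: color a → {3}; color b → {1, 5}; color c → {0, 2}; color d → {4}. No two adjacent vertices share a color.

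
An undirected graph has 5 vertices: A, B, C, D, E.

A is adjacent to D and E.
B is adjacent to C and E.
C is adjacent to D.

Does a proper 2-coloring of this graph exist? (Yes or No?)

The cycle E-B-C-D-A-E has odd length 5, so it cannot be 2-colored; at least 3 colors are needed.
So 2 colors are not enough.

No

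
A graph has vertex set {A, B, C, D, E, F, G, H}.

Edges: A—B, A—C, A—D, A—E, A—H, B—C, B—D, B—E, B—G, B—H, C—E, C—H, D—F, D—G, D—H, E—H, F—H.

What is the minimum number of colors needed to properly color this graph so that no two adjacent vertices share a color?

A, B, C, E, H are pairwise adjacent (a clique of size 5), so at least 5 colors are needed.
5 colors suffice: color red → {G, H}; color blue → {B, F}; color green → {A}; color yellow → {C, D}; color purple → {E}. Every edge joins two different colors.

5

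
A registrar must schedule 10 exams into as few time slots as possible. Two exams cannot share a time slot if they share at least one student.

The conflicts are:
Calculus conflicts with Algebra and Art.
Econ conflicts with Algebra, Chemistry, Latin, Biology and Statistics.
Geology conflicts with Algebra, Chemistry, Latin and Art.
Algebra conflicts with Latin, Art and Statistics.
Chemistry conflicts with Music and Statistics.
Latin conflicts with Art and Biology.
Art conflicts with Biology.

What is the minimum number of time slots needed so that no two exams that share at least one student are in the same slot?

Geology, Algebra, Latin, Art pairwise conflict, so at least 4 time slots are needed.
4 time slots suffice: time slot 1 → {Algebra, Chemistry, Biology}; time slot 2 → {Calculus, Music, Latin, Statistics}; time slot 3 → {Econ, Art}; time slot 4 → {Geology}. Each listed conflict is separated.

4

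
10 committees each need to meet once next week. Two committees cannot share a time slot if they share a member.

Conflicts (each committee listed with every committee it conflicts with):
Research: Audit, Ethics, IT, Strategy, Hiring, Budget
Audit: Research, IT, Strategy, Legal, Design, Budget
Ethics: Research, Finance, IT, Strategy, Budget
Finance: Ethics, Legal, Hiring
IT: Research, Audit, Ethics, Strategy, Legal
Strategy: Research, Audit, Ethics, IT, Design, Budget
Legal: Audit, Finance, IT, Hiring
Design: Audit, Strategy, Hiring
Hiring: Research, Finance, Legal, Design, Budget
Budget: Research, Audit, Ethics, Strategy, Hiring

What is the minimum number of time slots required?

4

Research, Ethics, Strategy, Budget all conflict with each other, so at least 4 time slots are needed.
4 time slots suffice: time slot 1 → {Strategy, Hiring}; time slot 2 → {Audit, Ethics}; time slot 3 → {Research, Legal, Design}; time slot 4 → {Finance, IT, Budget}. No two conflicting committees share a time slot.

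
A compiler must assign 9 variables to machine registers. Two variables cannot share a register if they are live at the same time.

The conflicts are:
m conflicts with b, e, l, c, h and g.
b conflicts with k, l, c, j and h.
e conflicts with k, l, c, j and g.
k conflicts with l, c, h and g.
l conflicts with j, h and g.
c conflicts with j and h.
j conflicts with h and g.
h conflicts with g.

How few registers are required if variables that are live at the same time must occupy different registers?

b, k, l, h are mutually in conflict, so at least 4 registers are needed.
4 registers suffice: register 1 → {l, c}; register 2 → {e, h}; register 3 → {b, g}; register 4 → {m, k, j}. Every pair that conflicts lands in different registers.

4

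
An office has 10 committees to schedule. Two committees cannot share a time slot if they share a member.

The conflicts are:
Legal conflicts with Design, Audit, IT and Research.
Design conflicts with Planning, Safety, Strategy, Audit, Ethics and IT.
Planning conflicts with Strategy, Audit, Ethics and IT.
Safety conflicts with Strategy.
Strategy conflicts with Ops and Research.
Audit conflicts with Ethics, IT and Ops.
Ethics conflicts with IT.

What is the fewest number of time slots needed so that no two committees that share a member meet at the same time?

5

Design, Planning, Audit, Ethics, IT pairwise conflict, so at least 5 time slots are needed.
5 time slots suffice: time slot 1 → {Design, Ops, Research}; time slot 2 → {Strategy, Audit}; time slot 3 → {Safety, IT}; time slot 4 → {Legal, Planning}; time slot 5 → {Ethics}. Each listed conflict is separated.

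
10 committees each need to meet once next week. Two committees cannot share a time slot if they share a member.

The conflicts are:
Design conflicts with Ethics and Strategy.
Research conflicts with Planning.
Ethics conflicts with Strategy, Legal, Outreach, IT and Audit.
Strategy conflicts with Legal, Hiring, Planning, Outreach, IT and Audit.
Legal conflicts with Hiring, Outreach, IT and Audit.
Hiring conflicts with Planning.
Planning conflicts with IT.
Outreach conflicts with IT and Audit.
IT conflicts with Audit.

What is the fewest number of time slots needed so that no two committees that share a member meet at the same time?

6

Ethics, Strategy, Legal, Outreach, IT, Audit pairwise conflict, so at least 6 time slots are needed.
6 time slots suffice: time slot 1 → {Research, Strategy}; time slot 2 → {Design, Hiring, IT}; time slot 3 → {Ethics, Planning}; time slot 4 → {Legal}; time slot 5 → {Outreach}; time slot 6 → {Audit}. Each listed conflict is separated.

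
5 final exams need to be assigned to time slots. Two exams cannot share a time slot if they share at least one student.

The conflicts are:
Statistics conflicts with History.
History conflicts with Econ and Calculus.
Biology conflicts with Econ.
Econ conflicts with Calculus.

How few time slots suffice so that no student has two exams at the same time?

History, Econ, Calculus all conflict with each other, so at least 3 time slots are needed.
3 time slots suffice: time slot 1 → {Statistics, Econ}; time slot 2 → {History, Biology}; time slot 3 → {Calculus}. Every pair that conflicts lands in different time slots.

3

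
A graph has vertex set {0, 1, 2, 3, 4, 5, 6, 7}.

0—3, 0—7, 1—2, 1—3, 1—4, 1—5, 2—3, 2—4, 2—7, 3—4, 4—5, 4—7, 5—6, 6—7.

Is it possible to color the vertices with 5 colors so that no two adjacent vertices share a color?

Yes

The chromatic number is 4. 1, 2, 3, 4 are mutually adjacent (a clique of size 4), so at least 4 colors are needed.
4 colors suffice: color a → {0, 4, 6}; color b → {3, 5, 7}; color c → {1}; color d → {2}.
Since 5 ≥ 4, a proper 5-coloring certainly exists.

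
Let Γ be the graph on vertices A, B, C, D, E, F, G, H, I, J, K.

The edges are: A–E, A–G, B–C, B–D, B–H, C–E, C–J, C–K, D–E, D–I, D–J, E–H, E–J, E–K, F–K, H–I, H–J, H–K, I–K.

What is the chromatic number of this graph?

3

C, E, K are pairwise adjacent, so at least 3 colors are needed.
One proper 3-coloring: A=2, B=1, C=3, D=3, E=1, F=1, G=1, H=3, I=1, J=2, K=2. Each edge has distinct colors on its endpoints.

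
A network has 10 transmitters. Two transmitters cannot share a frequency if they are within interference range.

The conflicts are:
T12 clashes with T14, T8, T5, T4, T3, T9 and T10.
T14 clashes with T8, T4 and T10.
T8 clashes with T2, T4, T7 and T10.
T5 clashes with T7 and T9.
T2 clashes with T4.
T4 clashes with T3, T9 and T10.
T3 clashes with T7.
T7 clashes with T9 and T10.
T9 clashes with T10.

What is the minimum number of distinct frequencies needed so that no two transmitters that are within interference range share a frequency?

5

T12, T14, T8, T4, T10 are mutually in conflict, so at least 5 frequencies are needed.
5 frequencies suffice: frequency 1 → {T4, T7}; frequency 2 → {T12, T2}; frequency 3 → {T8, T3, T9}; frequency 4 → {T5, T10}; frequency 5 → {T14}. Every pair that conflicts lands in different frequencies.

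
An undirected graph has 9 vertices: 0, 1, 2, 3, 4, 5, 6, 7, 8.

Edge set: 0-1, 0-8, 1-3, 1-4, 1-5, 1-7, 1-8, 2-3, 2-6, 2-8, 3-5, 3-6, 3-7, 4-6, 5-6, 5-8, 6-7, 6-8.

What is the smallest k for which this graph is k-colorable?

1, 5, 8 are pairwise adjacent, so at least 3 colors are needed.
One proper 3-coloring: 0=c, 1=a, 2=c, 3=b, 4=b, 5=c, 6=a, 7=c, 8=b. Each edge has distinct colors on its endpoints.

3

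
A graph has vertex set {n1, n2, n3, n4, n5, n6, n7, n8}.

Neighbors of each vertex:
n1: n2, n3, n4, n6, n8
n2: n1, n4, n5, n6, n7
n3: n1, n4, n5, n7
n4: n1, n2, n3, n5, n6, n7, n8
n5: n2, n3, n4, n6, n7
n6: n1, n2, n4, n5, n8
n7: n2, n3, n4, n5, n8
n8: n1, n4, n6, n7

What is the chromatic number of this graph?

n3, n4, n5, n7 are pairwise adjacent (a clique of size 4), so at least 4 colors are needed.
One proper 4-coloring: n1=3, n2=4, n3=4, n4=1, n5=3, n6=2, n7=2, n8=4. Each edge has distinct colors on its endpoints.

4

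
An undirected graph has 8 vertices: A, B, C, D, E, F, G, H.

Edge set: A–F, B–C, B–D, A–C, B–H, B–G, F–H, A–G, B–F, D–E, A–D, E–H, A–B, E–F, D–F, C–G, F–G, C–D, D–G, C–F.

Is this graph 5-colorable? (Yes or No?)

A, B, C, D, F, G form a clique, so at least 6 colors are needed.
So 5 colors are not enough.

No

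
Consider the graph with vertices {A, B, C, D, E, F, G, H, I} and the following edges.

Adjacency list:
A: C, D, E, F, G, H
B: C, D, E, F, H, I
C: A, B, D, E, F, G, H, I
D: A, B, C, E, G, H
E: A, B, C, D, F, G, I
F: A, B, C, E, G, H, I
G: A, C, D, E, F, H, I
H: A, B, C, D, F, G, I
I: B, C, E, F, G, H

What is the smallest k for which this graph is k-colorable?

5

A, C, D, E, G are pairwise adjacent (a clique of size 5), so at least 5 colors are needed.
5 colors suffice: A=5, B=4, C=1, D=3, E=2, F=3, G=4, H=2, I=5. No two adjacent vertices share a color.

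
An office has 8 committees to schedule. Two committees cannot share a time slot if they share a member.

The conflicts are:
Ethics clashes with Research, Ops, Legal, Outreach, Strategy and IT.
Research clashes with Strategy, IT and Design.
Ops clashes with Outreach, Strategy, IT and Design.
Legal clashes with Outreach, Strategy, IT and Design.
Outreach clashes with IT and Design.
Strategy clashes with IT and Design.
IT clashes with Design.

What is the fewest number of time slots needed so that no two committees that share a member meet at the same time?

Ethics, Legal, Strategy, IT all conflict with each other, so at least 4 time slots are needed.
4 time slots suffice: time slot 1 → {IT}; time slot 2 → {Outreach, Strategy}; time slot 3 → {Ethics, Design}; time slot 4 → {Research, Ops, Legal}. Each listed conflict is separated.

4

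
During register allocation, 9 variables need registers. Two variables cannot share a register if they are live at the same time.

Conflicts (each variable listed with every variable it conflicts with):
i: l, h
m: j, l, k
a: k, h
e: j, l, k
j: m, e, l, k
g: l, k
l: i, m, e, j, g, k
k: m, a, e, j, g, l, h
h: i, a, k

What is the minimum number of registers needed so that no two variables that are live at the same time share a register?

4

m, j, l, k are mutually in conflict, so at least 4 registers are needed.
4 registers suffice: register 1 → {i, k}; register 2 → {l, h}; register 3 → {a, j, g}; register 4 → {m, e}. No two conflicting variables share a register.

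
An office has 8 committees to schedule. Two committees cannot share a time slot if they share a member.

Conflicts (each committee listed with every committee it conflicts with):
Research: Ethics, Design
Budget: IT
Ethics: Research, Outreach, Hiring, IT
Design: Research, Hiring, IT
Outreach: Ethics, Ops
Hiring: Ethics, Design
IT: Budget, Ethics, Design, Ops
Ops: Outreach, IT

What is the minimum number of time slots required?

Design and IT conflict, so at least 2 time slots are needed.
Using 2 time slots: Research=1, Budget=2, Ethics=2, Design=2, Outreach=1, Hiring=1, IT=1, Ops=2. Each listed conflict is separated.

2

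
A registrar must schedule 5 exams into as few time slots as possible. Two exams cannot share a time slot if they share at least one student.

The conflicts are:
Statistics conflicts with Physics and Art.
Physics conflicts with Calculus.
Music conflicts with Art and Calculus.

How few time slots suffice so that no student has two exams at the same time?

3

The cycle Calculus-Music-Art-Statistics-Physics-Calculus has odd length 5, so it cannot be 2-colored; at least 3 time slots are needed.
A valid assignment using 3 time slots: Statistics=2, Physics=3, Music=2, Art=1, Calculus=1. Each listed conflict is separated.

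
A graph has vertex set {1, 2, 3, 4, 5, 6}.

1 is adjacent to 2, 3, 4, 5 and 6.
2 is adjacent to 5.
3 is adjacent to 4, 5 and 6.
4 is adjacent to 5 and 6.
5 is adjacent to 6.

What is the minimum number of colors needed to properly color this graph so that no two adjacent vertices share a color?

1, 3, 4, 5, 6 are pairwise adjacent (a clique of size 5), so at least 5 colors are needed.
5 colors suffice: color red → {1}; color blue → {5}; color green → {2, 4}; color yellow → {6}; color purple → {3}. No two adjacent vertices share a color.

5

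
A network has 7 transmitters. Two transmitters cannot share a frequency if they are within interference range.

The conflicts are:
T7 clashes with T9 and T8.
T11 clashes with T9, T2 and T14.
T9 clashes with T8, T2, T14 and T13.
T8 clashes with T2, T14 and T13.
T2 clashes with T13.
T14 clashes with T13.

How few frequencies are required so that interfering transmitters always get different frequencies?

T9, T8, T14, T13 are mutually in conflict, so at least 4 frequencies are needed.
4 frequencies suffice: T7=3, T11=2, T9=1, T8=2, T2=3, T14=3, T13=4. Each listed conflict is separated.

4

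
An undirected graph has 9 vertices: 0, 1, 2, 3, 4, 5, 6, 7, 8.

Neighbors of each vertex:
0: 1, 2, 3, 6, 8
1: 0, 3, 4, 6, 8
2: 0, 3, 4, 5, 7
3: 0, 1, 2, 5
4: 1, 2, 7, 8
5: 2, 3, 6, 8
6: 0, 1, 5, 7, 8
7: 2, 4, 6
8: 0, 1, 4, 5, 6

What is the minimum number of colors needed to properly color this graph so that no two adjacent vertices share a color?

0, 1, 6, 8 are mutually adjacent (a clique of size 4), so at least 4 colors are needed.
4 colors suffice: color red → {2, 6}; color blue → {1, 5, 7}; color green → {3, 8}; color yellow → {0, 4}. No two adjacent vertices share a color.

4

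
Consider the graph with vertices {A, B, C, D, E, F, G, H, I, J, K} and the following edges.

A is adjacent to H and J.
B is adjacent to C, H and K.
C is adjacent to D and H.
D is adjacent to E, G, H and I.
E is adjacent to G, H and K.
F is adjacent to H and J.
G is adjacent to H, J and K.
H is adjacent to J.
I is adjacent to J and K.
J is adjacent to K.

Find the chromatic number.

D, E, G, H are pairwise adjacent (a clique of size 4), so at least 4 colors are needed.
4 colors suffice: color 1 → {H, K}; color 2 → {B, D, J}; color 3 → {A, C, F, G, I}; color 4 → {E}. Each edge has distinct colors on its endpoints.

4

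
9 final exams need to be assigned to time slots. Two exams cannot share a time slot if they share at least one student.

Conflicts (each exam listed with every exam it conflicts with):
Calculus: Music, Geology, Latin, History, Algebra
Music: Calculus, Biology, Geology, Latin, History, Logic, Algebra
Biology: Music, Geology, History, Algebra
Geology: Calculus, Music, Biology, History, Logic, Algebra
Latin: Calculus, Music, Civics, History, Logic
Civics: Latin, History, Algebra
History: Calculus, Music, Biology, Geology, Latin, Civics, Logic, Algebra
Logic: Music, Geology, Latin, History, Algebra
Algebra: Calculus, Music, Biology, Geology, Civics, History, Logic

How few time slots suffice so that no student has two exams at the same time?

5

Music, Geology, History, Logic, Algebra all conflict with each other, so at least 5 time slots are needed.
5 time slots suffice: Calculus=5, Music=2, Biology=5, Geology=4, Latin=3, Civics=2, History=1, Logic=5, Algebra=3. Every pair that conflicts lands in different time slots.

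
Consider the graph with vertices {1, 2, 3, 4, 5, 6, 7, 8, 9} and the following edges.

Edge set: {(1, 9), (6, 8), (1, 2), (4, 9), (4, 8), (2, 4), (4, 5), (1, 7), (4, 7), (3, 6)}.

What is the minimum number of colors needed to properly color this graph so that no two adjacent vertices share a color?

2

1 and 7 are adjacent, so at least 2 colors are needed.
A valid assignment using 2 colors: 1=red, 2=blue, 3=blue, 4=red, 5=blue, 6=red, 7=blue, 8=blue, 9=blue. No two adjacent vertices share a color.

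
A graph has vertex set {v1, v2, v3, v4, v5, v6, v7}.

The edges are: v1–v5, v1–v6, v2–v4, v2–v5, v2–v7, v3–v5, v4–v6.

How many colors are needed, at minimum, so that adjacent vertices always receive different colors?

3

The cycle v5-v2-v4-v6-v1-v5 has odd length 5, so it cannot be 2-colored; at least 3 colors are needed.
3 colors suffice: color 1 → {v4, v5, v7}; color 2 → {v1, v2, v3}; color 3 → {v6}. No two adjacent vertices share a color.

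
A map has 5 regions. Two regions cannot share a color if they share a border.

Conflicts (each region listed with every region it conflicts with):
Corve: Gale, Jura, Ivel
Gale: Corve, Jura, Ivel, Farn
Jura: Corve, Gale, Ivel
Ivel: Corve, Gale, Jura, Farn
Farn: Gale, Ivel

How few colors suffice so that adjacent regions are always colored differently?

Corve, Gale, Jura, Ivel are mutually in conflict, so at least 4 colors are needed.
One proper 4-coloring: Corve=3, Gale=1, Jura=4, Ivel=2, Farn=3. No two conflicting regions share a color.

4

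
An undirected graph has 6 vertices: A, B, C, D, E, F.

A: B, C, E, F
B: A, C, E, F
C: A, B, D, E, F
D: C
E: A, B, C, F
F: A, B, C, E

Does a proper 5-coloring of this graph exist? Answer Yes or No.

Yes

The chromatic number is 5. A, B, C, E, F are pairwise adjacent (a clique of size 5), so at least 5 colors are needed.
5 colors suffice: color 1 → {C}; color 2 → {B, D}; color 3 → {E}; color 4 → {F}; color 5 → {A}.
That is already a proper 5-coloring.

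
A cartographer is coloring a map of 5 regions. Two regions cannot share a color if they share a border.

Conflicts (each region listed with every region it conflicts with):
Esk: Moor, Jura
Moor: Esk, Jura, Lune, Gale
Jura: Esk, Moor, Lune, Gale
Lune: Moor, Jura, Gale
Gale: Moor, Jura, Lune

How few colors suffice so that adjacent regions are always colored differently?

Moor, Jura, Lune, Gale are mutually in conflict, so at least 4 colors are needed.
4 colors suffice: color 1 → {Moor}; color 2 → {Jura}; color 3 → {Esk, Lune}; color 4 → {Gale}. Each listed conflict is separated.

4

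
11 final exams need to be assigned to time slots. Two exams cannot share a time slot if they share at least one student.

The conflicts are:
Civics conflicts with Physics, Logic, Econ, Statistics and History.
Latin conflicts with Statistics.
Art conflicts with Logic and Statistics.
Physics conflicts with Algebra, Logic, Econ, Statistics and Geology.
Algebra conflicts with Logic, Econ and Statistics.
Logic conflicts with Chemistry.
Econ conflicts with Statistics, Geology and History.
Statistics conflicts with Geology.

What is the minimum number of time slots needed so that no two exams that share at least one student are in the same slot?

Physics, Econ, Statistics, Geology all conflict with each other, so at least 4 time slots are needed.
4 time slots suffice: time slot 1 → {Logic, Statistics, History}; time slot 2 → {Latin, Art, Econ, Chemistry}; time slot 3 → {Physics}; time slot 4 → {Civics, Algebra, Geology}. No two conflicting exams share a time slot.

4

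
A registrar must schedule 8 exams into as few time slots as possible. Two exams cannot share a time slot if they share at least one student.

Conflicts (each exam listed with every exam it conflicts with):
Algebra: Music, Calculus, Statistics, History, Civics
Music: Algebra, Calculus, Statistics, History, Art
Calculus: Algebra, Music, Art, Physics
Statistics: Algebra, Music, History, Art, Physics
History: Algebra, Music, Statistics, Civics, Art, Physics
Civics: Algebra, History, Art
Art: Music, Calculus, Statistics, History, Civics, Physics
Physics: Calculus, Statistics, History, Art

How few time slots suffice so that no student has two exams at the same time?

4

Statistics, History, Art, Physics are mutually in conflict, so at least 4 time slots are needed.
4 time slots suffice: Algebra=1, Music=4, Calculus=2, Statistics=3, History=2, Civics=3, Art=1, Physics=4. Each listed conflict is separated.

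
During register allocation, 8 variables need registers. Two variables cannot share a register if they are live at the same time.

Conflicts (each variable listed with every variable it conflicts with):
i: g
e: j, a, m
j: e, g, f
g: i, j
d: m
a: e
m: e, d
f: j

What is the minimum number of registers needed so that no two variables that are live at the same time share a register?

e and m conflict, so at least 2 registers are needed.
2 registers suffice: register 1 → {i, j, a, m}; register 2 → {e, g, d, f}. Each listed conflict is separated.

2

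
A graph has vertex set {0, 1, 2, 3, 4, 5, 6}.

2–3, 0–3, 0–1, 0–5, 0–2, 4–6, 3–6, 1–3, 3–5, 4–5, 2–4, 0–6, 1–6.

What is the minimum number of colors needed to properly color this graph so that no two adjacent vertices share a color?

4

0, 1, 3, 6 form a clique, so at least 4 colors are needed.
A valid assignment using 4 colors: 0=red, 1=yellow, 2=green, 3=blue, 4=red, 5=green, 6=green. Every edge joins two different colors.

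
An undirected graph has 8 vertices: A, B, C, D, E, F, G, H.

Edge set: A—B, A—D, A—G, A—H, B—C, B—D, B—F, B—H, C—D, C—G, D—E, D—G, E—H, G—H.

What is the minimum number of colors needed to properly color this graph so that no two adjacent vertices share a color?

B, C, D are pairwise adjacent, so at least 3 colors are needed.
3 colors suffice: A=green, B=red, C=green, D=blue, E=red, F=blue, G=red, H=blue. Every edge joins two different colors.

3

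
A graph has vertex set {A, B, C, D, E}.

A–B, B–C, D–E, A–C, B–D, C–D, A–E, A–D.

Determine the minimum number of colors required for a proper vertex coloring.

A, B, C, D are pairwise adjacent (a clique of size 4), so at least 4 colors are needed.
4 colors suffice: color 1 → {A}; color 2 → {D}; color 3 → {C, E}; color 4 → {B}. Each edge has distinct colors on its endpoints.

4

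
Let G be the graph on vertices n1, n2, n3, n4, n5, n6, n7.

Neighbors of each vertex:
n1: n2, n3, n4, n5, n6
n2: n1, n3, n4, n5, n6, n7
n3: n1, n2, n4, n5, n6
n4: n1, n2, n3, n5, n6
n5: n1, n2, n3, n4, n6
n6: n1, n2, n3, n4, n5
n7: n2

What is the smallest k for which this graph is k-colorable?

6

n1, n2, n3, n4, n5, n6 are mutually adjacent (a clique of size 6), so at least 6 colors are needed.
6 colors suffice: color 1 → {n2}; color 2 → {n5, n7}; color 3 → {n3}; color 4 → {n6}; color 5 → {n1}; color 6 → {n4}. No two adjacent vertices share a color.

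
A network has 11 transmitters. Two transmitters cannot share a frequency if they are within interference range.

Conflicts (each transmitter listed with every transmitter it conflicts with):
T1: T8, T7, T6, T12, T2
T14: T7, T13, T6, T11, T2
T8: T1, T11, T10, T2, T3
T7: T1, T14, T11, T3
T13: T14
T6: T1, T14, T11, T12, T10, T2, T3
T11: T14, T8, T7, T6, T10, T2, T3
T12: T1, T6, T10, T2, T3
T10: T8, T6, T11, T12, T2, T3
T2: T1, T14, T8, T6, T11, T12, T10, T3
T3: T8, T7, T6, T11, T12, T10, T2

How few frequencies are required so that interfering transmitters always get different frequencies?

T6, T11, T10, T2, T3 all conflict with each other, so at least 5 frequencies are needed.
5 frequencies suffice: frequency 1 → {T7, T13, T2}; frequency 2 → {T1, T14, T3}; frequency 3 → {T11, T12}; frequency 4 → {T8, T6}; frequency 5 → {T10}. Each listed conflict is separated.

5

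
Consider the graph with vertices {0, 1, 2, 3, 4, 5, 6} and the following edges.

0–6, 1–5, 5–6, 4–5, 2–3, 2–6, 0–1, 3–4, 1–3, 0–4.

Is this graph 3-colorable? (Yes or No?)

Yes

The chromatic number is 3. The cycle 3-4-0-6-2-3 has odd length 5, so it cannot be 2-colored; at least 3 colors are needed.
One proper 3-coloring: 0=a, 1=b, 2=c, 3=a, 4=b, 5=a, 6=b.
That is already a proper 3-coloring.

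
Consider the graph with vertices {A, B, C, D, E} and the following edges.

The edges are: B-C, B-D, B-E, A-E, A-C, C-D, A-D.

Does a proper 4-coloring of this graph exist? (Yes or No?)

The chromatic number is 3. A, C, D are pairwise adjacent, so at least 3 colors are needed.
3 colors suffice: color 1 → {A, B}; color 2 → {D, E}; color 3 → {C}.
Since 4 ≥ 3, a proper 4-coloring certainly exists.

Yes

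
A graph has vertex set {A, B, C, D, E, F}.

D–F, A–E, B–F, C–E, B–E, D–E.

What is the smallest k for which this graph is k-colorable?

A and E are adjacent, so at least 2 colors are needed.
2 colors suffice: color 1 → {E, F}; color 2 → {A, B, C, D}. Each edge has distinct colors on its endpoints.

2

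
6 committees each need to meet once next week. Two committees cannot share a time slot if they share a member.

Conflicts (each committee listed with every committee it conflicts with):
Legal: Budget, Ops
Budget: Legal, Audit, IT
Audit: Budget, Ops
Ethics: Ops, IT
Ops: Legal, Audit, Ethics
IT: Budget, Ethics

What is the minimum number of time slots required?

The cycle Ops-Legal-Budget-IT-Ethics-Ops has odd length 5, so it cannot be 2-colored; at least 3 time slots are needed.
3 time slots suffice: time slot 1 → {Budget, Ops}; time slot 2 → {Legal, Audit, IT}; time slot 3 → {Ethics}. Each listed conflict is separated.

3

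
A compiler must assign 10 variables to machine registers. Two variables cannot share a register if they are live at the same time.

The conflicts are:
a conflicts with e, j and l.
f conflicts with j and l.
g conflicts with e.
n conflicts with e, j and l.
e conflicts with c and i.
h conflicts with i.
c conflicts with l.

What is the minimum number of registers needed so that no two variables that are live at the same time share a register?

2

e and c conflict, so at least 2 registers are needed.
2 registers suffice: register 1 → {e, h, j, l}; register 2 → {a, f, g, n, c, i}. Every pair that conflicts lands in different registers.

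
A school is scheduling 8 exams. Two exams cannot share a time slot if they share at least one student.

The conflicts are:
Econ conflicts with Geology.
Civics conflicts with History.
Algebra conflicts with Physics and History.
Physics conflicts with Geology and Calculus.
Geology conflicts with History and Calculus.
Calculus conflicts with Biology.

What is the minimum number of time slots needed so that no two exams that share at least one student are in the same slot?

Physics, Geology, Calculus are mutually in conflict, so at least 3 time slots are needed.
Using 3 time slots: Econ=2, Civics=1, Algebra=1, Physics=2, Geology=1, History=2, Calculus=3, Biology=1. Every pair that conflicts lands in different time slots.

3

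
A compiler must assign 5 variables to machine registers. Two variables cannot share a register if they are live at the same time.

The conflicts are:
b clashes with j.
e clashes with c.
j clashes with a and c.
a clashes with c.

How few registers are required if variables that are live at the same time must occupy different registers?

3

j, a, c pairwise conflict, so at least 3 registers are needed.
3 registers suffice: register 1 → {b, c}; register 2 → {e, j}; register 3 → {a}. Each listed conflict is separated.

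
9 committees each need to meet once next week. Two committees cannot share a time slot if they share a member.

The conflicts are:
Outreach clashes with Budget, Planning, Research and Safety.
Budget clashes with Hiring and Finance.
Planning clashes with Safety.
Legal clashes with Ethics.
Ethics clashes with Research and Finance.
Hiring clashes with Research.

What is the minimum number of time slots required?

3

Outreach, Planning, Safety all conflict with each other, so at least 3 time slots are needed.
3 time slots suffice: Outreach=1, Budget=2, Planning=3, Legal=2, Ethics=1, Hiring=1, Research=2, Finance=3, Safety=2. No two conflicting committees share a time slot.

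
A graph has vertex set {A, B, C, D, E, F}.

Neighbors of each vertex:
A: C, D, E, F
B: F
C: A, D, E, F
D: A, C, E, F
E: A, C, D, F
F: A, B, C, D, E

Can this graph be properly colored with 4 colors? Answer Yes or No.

A, C, D, E, F form a clique, so at least 5 colors are needed.
So 4 colors are not enough.

No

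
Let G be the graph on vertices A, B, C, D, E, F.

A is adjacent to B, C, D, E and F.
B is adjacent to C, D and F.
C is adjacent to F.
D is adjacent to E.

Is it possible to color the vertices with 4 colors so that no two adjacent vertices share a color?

Yes

The chromatic number is 4. A, B, C, F are mutually adjacent (a clique of size 4), so at least 4 colors are needed.
One proper 4-coloring: A=1, B=2, C=3, D=3, E=2, F=4.
That is already a proper 4-coloring.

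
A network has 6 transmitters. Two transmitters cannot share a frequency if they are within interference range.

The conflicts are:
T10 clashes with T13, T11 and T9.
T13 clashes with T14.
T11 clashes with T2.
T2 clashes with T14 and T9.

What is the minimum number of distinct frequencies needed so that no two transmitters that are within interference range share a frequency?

The cycle T10-T9-T2-T14-T13-T10 has odd length 5, so it cannot be 2-colored; at least 3 frequencies are needed.
A valid assignment using 3 frequencies: T10=1, T13=3, T11=2, T2=1, T14=2, T9=2. Each listed conflict is separated.

3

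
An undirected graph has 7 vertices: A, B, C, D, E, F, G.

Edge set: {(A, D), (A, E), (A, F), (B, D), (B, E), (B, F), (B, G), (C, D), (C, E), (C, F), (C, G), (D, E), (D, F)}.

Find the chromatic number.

3

A, D, E form a triangle, so at least 3 colors are needed.
A valid assignment using 3 colors: A=2, B=2, C=2, D=1, E=3, F=3, G=1. Every edge joins two different colors.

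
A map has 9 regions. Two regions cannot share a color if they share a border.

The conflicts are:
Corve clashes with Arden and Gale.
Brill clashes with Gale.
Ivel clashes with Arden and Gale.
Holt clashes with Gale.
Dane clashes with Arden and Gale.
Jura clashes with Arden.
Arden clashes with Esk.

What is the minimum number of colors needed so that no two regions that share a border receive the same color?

2

Brill and Gale conflict, so at least 2 colors are needed.
2 colors suffice: color 1 → {Arden, Gale}; color 2 → {Corve, Brill, Ivel, Holt, Dane, Jura, Esk}. No two conflicting regions share a color.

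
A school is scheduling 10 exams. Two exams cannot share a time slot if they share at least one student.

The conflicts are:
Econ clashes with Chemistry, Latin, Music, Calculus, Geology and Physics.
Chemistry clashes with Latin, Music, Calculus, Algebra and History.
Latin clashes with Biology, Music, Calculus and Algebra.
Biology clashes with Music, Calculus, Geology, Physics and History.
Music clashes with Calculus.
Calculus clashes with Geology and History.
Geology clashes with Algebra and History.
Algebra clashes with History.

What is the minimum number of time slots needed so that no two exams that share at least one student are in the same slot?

Econ, Chemistry, Latin, Music, Calculus all conflict with each other, so at least 5 time slots are needed.
5 time slots suffice: Econ=3, Chemistry=2, Latin=4, Biology=2, Music=5, Calculus=1, Geology=4, Physics=1, Algebra=1, History=3. No two conflicting exams share a time slot.

5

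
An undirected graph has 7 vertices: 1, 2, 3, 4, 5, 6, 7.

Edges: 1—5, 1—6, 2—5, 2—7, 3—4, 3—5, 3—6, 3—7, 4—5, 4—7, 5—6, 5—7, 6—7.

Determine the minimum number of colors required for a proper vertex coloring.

3, 4, 5, 7 are mutually adjacent (a clique of size 4), so at least 4 colors are needed.
4 colors suffice: 1=b, 2=c, 3=d, 4=c, 5=a, 6=c, 7=b. No two adjacent vertices share a color.

4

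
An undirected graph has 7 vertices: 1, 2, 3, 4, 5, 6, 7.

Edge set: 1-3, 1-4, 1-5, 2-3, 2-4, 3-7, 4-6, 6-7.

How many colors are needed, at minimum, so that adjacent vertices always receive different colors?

3

The cycle 6-4-2-3-7-6 has odd length 5, so it cannot be 2-colored; at least 3 colors are needed.
3 colors suffice: 1=b, 2=b, 3=a, 4=a, 5=a, 6=b, 7=c. Each edge has distinct colors on its endpoints.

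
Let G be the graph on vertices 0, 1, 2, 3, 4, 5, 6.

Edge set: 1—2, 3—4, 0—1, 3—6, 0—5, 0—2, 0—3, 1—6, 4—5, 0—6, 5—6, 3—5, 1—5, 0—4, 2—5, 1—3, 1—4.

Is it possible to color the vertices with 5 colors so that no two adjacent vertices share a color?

Yes

The chromatic number is 5. 0, 1, 3, 4, 5 form a clique, so at least 5 colors are needed.
5 colors suffice: color red → {5}; color blue → {0}; color green → {1}; color yellow → {2, 3}; color purple → {4, 6}.
That is already a proper 5-coloring.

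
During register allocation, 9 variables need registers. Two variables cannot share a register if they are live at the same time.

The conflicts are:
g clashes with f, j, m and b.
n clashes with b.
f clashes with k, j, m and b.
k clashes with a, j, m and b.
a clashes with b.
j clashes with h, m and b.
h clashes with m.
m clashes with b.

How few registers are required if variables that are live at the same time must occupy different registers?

f, k, j, m, b pairwise conflict, so at least 5 registers are needed.
5 registers suffice: register 1 → {h, b}; register 2 → {n, a, j}; register 3 → {m}; register 4 → {f}; register 5 → {g, k}. Each listed conflict is separated.

5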